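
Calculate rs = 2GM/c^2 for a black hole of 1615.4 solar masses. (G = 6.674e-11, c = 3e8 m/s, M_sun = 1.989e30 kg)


M = 1615.4 * 1.989e30 kg = 3.2130306e+33 kg. rs = 2GM/c^2 = 2 * 6.674e-11 * 3.2130306e+33 / (3e8)^2 = 4.765e+06

4.765e+06 m


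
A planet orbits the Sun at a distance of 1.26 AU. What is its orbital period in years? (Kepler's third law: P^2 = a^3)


P = a^(3/2) = 1.26^1.5 = 1.4143

1.4143 years


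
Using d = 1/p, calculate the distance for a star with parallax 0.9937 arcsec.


d = 1/p = 1/0.9937 = 1.0063

1.0063 pc


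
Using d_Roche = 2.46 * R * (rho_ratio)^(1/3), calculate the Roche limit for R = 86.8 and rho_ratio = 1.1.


d_Roche = 2.46 * 86.8 * 1.1^(1/3) = 220.4207

220.4207


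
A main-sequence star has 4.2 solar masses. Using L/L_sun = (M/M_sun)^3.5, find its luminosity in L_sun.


L/L_sun = (M/M_sun)^3.5 = 4.2^3.5 = 151.8352

151.8352 L_sun


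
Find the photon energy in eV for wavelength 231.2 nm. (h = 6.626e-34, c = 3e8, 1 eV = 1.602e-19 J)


E = hc/lambda = 6.626e-34 * 3e8 / 2.312e-07 = 8.598e-19 J = 5.3669 eV

5.3669 eV


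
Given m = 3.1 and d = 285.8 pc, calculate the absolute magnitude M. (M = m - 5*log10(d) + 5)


M = m - 5*log10(d) + 5 = 3.1 - 5*log10(285.8) + 5 = -4.1803

-4.1803


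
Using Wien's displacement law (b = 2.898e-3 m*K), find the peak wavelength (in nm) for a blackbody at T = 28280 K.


lam_max = b / T = 2.898e-3 / 28280 = 1.025e-07 m = 102.4752 nm

102.4752 nm


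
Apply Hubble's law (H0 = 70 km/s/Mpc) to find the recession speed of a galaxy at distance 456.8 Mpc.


v = H0 * d = 70 * 456.8 = 31976.0

31976.0 km/s


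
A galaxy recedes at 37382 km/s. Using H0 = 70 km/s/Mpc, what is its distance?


d = v / H0 = 37382 / 70 = 534.0286

534.0286 Mpc


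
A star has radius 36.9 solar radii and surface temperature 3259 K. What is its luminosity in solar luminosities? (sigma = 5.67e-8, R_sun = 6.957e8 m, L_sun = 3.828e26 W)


R = 36.9 * 6.957e8 m = 2.567133e+10 m. L = 4*pi*R^2*sigma*T^4 = 4*pi*(2.567133e+10)^2 * 5.67e-8 * 3259^4 = 5.296965006e+28 W. L/L_sun = 5.296965006e+28 / 3.828e26 = 138.3742

138.3742 L_sun


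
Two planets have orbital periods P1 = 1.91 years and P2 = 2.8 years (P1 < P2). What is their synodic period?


1/P_syn = |1/P1 - 1/P2| = |1/1.91 - 1/2.8| => P_syn = 6.009

6.009 years


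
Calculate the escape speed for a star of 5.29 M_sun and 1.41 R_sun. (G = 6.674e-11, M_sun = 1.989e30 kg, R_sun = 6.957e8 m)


M = 5.29 * 1.989e30 kg = 1.052181e+31 kg; R = 1.41 * 6.957e8 m = 9.80937e+08 m. v_esc = sqrt(2GM/R) = sqrt(2 * 6.674e-11 * 1.052181e+31 / 9.80937e+08) = 1.197e+06

1.197e+06 m/s


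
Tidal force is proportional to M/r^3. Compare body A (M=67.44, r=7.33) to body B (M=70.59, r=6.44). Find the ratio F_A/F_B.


Ratio = (M1/r1^3) / (M2/r2^3) = (67.44/7.33^3) / (70.59/6.44^3) = 0.6479

0.6479


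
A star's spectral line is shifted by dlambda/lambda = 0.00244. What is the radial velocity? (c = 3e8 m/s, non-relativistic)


v = (dlambda/lambda) * c = 0.00244 * 3e8 = 732000.0

732000.0 m/s


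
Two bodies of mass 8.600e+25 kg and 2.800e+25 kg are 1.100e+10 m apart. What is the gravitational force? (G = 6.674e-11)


F = G*m1*m2/r^2 = 6.674e-11 * 8.600e+25 * 2.800e+25 / (1.100e+10)^2 = 6.674e-11 * 2.408e+51 / 1.210e+20 = 1.328e+21

1.328e+21 N


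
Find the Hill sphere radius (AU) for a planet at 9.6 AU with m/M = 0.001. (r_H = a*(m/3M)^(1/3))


r_H = a * (m/3M)^(1/3) = 9.6 * (0.001/3)^(1/3) = 0.6656

0.6656 AU


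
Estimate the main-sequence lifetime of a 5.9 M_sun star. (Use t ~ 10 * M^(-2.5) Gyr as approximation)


t = 10 * M^(-2.5) = 10 * 5.9^(-2.5) = 0.1183

0.1183 Gyr


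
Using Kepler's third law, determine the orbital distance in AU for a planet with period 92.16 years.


a = P^(2/3) = 92.16^(2/3) = 20.403

20.403 AU


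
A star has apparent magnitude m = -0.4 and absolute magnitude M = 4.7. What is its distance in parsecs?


d = 10^((m - M + 5)/5) = 10^((-0.4 - 4.7 + 5)/5) = 0.955

0.955 pc


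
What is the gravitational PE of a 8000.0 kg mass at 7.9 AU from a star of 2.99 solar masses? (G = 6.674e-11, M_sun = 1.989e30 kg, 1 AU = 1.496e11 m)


M = 2.99 * 1.989e30 kg = 5.94711e+30 kg; r = 7.9 AU * 1.496e11 m/AU = 1.18184e+12 m. U = -GM*m/r = -(6.674e-11 * 5.94711e+30 * 8000.0) / 1.18184e+12 = -2.687e+12

-2.687e+12 J


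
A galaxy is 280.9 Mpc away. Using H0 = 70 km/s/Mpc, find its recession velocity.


v = H0 * d = 70 * 280.9 = 19663.0

19663.0 km/s


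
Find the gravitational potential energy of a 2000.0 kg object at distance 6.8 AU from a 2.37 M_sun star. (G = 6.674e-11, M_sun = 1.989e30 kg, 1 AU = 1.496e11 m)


M = 2.37 * 1.989e30 kg = 4.71393e+30 kg; r = 6.8 AU * 1.496e11 m/AU = 1.01728e+12 m. U = -GM*m/r = -(6.674e-11 * 4.71393e+30 * 2000.0) / 1.01728e+12 = -6.185e+11

-6.185e+11 J


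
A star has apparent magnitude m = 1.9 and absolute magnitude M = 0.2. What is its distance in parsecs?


d = 10^((m - M + 5)/5) = 10^((1.9 - 0.2 + 5)/5) = 21.8776

21.8776 pc


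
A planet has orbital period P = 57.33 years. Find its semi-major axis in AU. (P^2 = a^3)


a = P^(2/3) = 57.33^(2/3) = 14.8681

14.8681 AU


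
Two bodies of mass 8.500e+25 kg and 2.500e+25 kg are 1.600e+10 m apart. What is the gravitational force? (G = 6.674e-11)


F = G*m1*m2/r^2 = 6.674e-11 * 8.500e+25 * 2.500e+25 / (1.600e+10)^2 = 6.674e-11 * 2.125e+51 / 2.560e+20 = 5.540e+20

5.540e+20 N


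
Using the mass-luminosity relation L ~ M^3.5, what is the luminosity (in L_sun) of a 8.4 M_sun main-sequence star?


L/L_sun = (M/M_sun)^3.5 = 8.4^3.5 = 1717.8194

1717.8194 L_sun


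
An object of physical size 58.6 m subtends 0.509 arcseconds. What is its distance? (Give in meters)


D = size / theta_rad, theta_rad = 0.509 * pi/(180*3600) = 2.468e-06, D = 2.375e+07

2.375e+07 m


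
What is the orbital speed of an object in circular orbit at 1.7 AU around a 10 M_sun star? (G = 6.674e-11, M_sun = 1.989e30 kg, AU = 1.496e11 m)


v = sqrt(GM/r) = sqrt(6.674e-11 * 1.989e+31 / 2.543e+11) = 72247.0694

72247.0694 m/s


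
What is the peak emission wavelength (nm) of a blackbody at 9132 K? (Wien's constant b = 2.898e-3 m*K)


lam_max = b / T = 2.898e-3 / 9132 = 3.173e-07 m = 317.3456 nm

317.3456 nm


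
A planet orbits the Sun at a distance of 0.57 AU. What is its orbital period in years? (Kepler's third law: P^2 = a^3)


P = a^(3/2) = 0.57^1.5 = 0.4303

0.4303 years


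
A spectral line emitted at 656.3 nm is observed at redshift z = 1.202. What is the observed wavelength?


lam_obs = lam_emit * (1 + z) = 656.3 * (1 + 1.202) = 1445.1726

1445.1726 nm


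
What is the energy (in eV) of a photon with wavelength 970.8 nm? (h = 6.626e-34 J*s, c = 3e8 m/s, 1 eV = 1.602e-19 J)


E = hc/lambda = 6.626e-34 * 3e8 / 9.708e-07 = 2.048e-19 J = 1.2781 eV

1.2781 eV


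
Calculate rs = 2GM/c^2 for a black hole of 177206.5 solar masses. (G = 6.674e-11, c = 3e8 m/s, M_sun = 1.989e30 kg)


M = 177206.5 * 1.989e30 kg = 3.524637285e+35 kg. rs = 2GM/c^2 = 2 * 6.674e-11 * 3.524637285e+35 / (3e8)^2 = 5.227e+08

5.227e+08 m


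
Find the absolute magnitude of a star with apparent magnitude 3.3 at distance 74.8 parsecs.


M = m - 5*log10(d) + 5 = 3.3 - 5*log10(74.8) + 5 = -1.0695

-1.0695


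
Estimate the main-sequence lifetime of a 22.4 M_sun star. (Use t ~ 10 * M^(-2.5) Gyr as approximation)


t = 10 * M^(-2.5) = 10 * 22.4^(-2.5) = 0.0042

0.0042 Gyr


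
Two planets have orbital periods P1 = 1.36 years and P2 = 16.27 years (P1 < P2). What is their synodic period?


1/P_syn = |1/P1 - 1/P2| = |1/1.36 - 1/16.27| => P_syn = 1.4841

1.4841 years


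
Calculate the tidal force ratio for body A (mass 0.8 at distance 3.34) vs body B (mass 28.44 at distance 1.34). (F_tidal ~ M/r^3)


Ratio = (M1/r1^3) / (M2/r2^3) = (0.8/3.34^3) / (28.44/1.34^3) = 0.0018

0.0018


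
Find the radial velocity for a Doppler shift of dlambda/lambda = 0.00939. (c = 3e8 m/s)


v = (dlambda/lambda) * c = 0.00939 * 3e8 = 2.817e+06

2.817e+06 m/s


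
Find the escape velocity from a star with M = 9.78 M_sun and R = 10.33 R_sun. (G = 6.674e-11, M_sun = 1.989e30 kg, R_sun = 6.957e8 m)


M = 9.78 * 1.989e30 kg = 1.945242e+31 kg; R = 10.33 * 6.957e8 m = 7.186581e+09 m. v_esc = sqrt(2GM/R) = sqrt(2 * 6.674e-11 * 1.945242e+31 / 7.186581e+09) = 601082.0453

601082.0453 m/s


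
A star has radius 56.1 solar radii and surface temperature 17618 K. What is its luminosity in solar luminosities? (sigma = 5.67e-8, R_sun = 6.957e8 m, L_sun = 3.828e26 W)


R = 56.1 * 6.957e8 m = 3.902877e+10 m. L = 4*pi*R^2*sigma*T^4 = 4*pi*(3.902877e+10)^2 * 5.67e-8 * 17618^4 = 1.04565658e+32 W. L/L_sun = 1.04565658e+32 / 3.828e26 = 273160.0262

273160.0262 L_sun


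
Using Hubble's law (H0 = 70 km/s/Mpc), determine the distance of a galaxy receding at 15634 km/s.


d = v / H0 = 15634 / 70 = 223.3429

223.3429 Mpc


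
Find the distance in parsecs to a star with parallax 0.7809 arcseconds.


d = 1/p = 1/0.7809 = 1.2806

1.2806 pc


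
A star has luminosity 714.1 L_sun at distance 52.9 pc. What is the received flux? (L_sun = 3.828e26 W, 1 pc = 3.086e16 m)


F = L / (4*pi*d^2) = 2.734e+29 / (4*pi*(1.632e+18)^2) = 8.162e-09

8.162e-09 W/m^2


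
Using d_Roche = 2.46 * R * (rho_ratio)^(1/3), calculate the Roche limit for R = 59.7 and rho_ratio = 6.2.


d_Roche = 2.46 * 59.7 * 6.2^(1/3) = 269.7988

269.7988


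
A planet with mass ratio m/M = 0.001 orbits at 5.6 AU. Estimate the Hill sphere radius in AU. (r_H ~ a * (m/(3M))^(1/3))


r_H = a * (m/3M)^(1/3) = 5.6 * (0.001/3)^(1/3) = 0.3883

0.3883 AU


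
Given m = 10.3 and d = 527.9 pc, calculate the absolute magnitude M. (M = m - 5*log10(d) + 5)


M = m - 5*log10(d) + 5 = 10.3 - 5*log10(527.9) + 5 = 1.6872

1.6872


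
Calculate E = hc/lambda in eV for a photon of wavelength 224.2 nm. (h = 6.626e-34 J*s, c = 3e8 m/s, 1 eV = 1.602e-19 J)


E = hc/lambda = 6.626e-34 * 3e8 / 2.242e-07 = 8.866e-19 J = 5.5345 eV

5.5345 eV


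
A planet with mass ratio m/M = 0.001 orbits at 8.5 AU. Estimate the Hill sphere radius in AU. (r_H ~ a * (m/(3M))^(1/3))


r_H = a * (m/3M)^(1/3) = 8.5 * (0.001/3)^(1/3) = 0.5894

0.5894 AU


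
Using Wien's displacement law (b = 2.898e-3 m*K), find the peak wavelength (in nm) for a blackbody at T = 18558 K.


lam_max = b / T = 2.898e-3 / 18558 = 1.562e-07 m = 156.1591 nm

156.1591 nm


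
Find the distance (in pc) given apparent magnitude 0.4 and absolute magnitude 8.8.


d = 10^((m - M + 5)/5) = 10^((0.4 - 8.8 + 5)/5) = 0.2089

0.2089 pc


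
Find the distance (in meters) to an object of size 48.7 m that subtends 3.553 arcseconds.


D = size / theta_rad, theta_rad = 3.553 * pi/(180*3600) = 1.723e-05, D = 2.827e+06

2.827e+06 m


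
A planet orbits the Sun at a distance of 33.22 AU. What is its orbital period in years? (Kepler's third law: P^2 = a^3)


P = a^(3/2) = 33.22^1.5 = 191.4694

191.4694 years


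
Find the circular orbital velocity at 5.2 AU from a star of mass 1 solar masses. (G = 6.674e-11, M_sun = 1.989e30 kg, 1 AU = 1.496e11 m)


v = sqrt(GM/r) = sqrt(6.674e-11 * 1.989e+30 / 7.779e+11) = 13063.0029

13063.0029 m/s


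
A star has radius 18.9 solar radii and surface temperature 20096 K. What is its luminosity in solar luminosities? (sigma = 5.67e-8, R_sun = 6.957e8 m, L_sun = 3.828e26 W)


R = 18.9 * 6.957e8 m = 1.314873e+10 m. L = 4*pi*R^2*sigma*T^4 = 4*pi*(1.314873e+10)^2 * 5.67e-8 * 20096^4 = 2.009088308e+31 W. L/L_sun = 2.009088308e+31 / 3.828e26 = 52484.0206

52484.0206 L_sun


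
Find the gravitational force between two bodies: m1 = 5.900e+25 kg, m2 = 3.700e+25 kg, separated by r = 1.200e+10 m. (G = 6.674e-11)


F = G*m1*m2/r^2 = 6.674e-11 * 5.900e+25 * 3.700e+25 / (1.200e+10)^2 = 6.674e-11 * 2.183e+51 / 1.440e+20 = 1.012e+21

1.012e+21 N


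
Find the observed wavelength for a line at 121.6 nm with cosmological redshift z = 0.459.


lam_obs = lam_emit * (1 + z) = 121.6 * (1 + 0.459) = 177.4144

177.4144 nm


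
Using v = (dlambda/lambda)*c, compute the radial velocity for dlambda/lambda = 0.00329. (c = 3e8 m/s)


v = (dlambda/lambda) * c = 0.00329 * 3e8 = 987000.0

987000.0 m/s


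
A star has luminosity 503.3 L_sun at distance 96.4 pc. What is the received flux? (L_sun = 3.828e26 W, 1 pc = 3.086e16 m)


F = L / (4*pi*d^2) = 1.927e+29 / (4*pi*(2.975e+18)^2) = 1.732e-09

1.732e-09 W/m^2


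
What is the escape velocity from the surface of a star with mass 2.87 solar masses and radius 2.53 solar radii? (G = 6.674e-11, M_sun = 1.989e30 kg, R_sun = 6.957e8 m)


M = 2.87 * 1.989e30 kg = 5.70843e+30 kg; R = 2.53 * 6.957e8 m = 1.760121e+09 m. v_esc = sqrt(2GM/R) = sqrt(2 * 6.674e-11 * 5.70843e+30 / 1.760121e+09) = 657953.4623

657953.4623 m/s


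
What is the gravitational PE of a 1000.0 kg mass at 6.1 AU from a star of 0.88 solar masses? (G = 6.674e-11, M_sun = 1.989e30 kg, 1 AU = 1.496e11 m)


M = 0.88 * 1.989e30 kg = 1.75032e+30 kg; r = 6.1 AU * 1.496e11 m/AU = 9.1256e+11 m. U = -GM*m/r = -(6.674e-11 * 1.75032e+30 * 1000.0) / 9.1256e+11 = -1.280e+11

-1.280e+11 J


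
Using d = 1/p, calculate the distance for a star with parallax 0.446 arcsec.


d = 1/p = 1/0.446 = 2.2422

2.2422 pc


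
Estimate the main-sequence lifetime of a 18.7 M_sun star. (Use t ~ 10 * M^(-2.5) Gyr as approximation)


t = 10 * M^(-2.5) = 10 * 18.7^(-2.5) = 0.0066

0.0066 Gyr


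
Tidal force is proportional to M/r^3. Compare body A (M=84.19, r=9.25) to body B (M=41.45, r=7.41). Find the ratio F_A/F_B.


Ratio = (M1/r1^3) / (M2/r2^3) = (84.19/9.25^3) / (41.45/7.41^3) = 1.0442

1.0442


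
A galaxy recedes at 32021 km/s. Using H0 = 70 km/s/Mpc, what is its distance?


d = v / H0 = 32021 / 70 = 457.4429

457.4429 Mpc


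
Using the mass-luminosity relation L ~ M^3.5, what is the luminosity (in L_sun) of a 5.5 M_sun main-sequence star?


L/L_sun = (M/M_sun)^3.5 = 5.5^3.5 = 390.184

390.184 L_sun


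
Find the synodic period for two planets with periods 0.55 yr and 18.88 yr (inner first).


1/P_syn = |1/P1 - 1/P2| = |1/0.55 - 1/18.88| => P_syn = 0.5665

0.5665 years


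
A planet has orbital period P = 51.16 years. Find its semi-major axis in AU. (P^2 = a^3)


a = P^(2/3) = 51.16^(2/3) = 13.7812

13.7812 AU


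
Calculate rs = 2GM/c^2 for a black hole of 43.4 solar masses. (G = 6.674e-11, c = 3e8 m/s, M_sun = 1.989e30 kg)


M = 43.4 * 1.989e30 kg = 8.63226e+31 kg. rs = 2GM/c^2 = 2 * 6.674e-11 * 8.63226e+31 / (3e8)^2 = 128026.0072

128026.0072 m


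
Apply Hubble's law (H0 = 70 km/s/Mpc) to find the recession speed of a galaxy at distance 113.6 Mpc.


v = H0 * d = 70 * 113.6 = 7952.0

7952.0 km/s


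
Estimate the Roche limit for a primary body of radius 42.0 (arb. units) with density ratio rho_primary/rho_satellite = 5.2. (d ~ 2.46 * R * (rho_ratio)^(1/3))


d_Roche = 2.46 * 42.0 * 5.2^(1/3) = 178.9996

178.9996


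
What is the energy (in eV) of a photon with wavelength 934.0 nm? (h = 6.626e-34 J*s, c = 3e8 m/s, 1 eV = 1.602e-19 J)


E = hc/lambda = 6.626e-34 * 3e8 / 9.340e-07 = 2.128e-19 J = 1.3285 eV

1.3285 eV


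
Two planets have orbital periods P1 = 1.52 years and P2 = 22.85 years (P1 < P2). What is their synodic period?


1/P_syn = |1/P1 - 1/P2| = |1/1.52 - 1/22.85| => P_syn = 1.6283

1.6283 years


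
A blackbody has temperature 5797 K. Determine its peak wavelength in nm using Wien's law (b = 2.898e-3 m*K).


lam_max = b / T = 2.898e-3 / 5797 = 4.999e-07 m = 499.9137 nm

499.9137 nm


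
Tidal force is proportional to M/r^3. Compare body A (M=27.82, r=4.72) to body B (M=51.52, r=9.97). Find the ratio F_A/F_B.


Ratio = (M1/r1^3) / (M2/r2^3) = (27.82/4.72^3) / (51.52/9.97^3) = 5.0891

5.0891


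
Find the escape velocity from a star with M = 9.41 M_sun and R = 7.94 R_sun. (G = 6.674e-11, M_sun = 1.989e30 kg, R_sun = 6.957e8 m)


M = 9.41 * 1.989e30 kg = 1.871649e+31 kg; R = 7.94 * 6.957e8 m = 5.523858e+09 m. v_esc = sqrt(2GM/R) = sqrt(2 * 6.674e-11 * 1.871649e+31 / 5.523858e+09) = 672510.4689

672510.4689 m/s


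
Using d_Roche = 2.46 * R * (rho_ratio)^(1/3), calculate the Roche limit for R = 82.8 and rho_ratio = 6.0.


d_Roche = 2.46 * 82.8 * 6.0^(1/3) = 370.1257

370.1257


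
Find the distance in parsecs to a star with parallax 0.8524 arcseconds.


d = 1/p = 1/0.8524 = 1.1732

1.1732 pc


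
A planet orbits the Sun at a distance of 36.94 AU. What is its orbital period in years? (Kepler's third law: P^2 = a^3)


P = a^(3/2) = 36.94^1.5 = 224.515

224.515 years


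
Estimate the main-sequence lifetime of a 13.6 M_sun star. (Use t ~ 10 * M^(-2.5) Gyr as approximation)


t = 10 * M^(-2.5) = 10 * 13.6^(-2.5) = 0.0147

0.0147 Gyr


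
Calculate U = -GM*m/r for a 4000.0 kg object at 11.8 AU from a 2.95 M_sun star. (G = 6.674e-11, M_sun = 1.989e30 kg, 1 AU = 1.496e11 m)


M = 2.95 * 1.989e30 kg = 5.86755e+30 kg; r = 11.8 AU * 1.496e11 m/AU = 1.76528e+12 m. U = -GM*m/r = -(6.674e-11 * 5.86755e+30 * 4000.0) / 1.76528e+12 = -8.873e+11

-8.873e+11 J


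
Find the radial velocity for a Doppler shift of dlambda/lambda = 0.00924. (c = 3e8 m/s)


v = (dlambda/lambda) * c = 0.00924 * 3e8 = 2.772e+06

2.772e+06 m/s


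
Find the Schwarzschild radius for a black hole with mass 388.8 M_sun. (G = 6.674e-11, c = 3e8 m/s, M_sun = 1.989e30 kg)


M = 388.8 * 1.989e30 kg = 7.733232e+32 kg. rs = 2GM/c^2 = 2 * 6.674e-11 * 7.733232e+32 / (3e8)^2 = 1.147e+06

1.147e+06 m


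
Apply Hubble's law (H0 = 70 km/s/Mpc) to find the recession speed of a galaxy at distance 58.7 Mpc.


v = H0 * d = 70 * 58.7 = 4109.0

4109.0 km/s


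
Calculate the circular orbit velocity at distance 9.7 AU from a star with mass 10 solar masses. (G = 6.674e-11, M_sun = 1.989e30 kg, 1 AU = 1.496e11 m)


v = sqrt(GM/r) = sqrt(6.674e-11 * 1.989e+31 / 1.451e+12) = 30245.3649

30245.3649 m/s


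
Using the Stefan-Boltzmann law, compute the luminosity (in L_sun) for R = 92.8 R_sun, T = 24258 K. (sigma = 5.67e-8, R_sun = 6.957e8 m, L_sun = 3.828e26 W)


R = 92.8 * 6.957e8 m = 6.456096e+10 m. L = 4*pi*R^2*sigma*T^4 = 4*pi*(6.456096e+10)^2 * 5.67e-8 * 24258^4 = 1.02837817e+33 W. L/L_sun = 1.02837817e+33 / 3.828e26 = 2.686e+06

2.686e+06 L_sun


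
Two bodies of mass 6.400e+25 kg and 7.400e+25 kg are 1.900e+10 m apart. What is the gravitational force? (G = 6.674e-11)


F = G*m1*m2/r^2 = 6.674e-11 * 6.400e+25 * 7.400e+25 / (1.900e+10)^2 = 6.674e-11 * 4.736e+51 / 3.610e+20 = 8.756e+20

8.756e+20 N


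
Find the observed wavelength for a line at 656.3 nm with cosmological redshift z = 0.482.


lam_obs = lam_emit * (1 + z) = 656.3 * (1 + 0.482) = 972.6366

972.6366 nm


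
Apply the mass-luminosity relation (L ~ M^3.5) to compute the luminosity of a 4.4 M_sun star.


L/L_sun = (M/M_sun)^3.5 = 4.4^3.5 = 178.6835

178.6835 L_sun


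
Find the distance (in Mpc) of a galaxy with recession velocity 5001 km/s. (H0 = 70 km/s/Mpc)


d = v / H0 = 5001 / 70 = 71.4429

71.4429 Mpc


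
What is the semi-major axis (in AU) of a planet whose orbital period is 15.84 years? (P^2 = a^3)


a = P^(2/3) = 15.84^(2/3) = 6.3072

6.3072 AU


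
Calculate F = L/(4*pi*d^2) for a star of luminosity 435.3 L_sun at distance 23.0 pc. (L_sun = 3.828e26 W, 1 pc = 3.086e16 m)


F = L / (4*pi*d^2) = 1.666e+29 / (4*pi*(7.098e+17)^2) = 2.632e-08

2.632e-08 W/m^2


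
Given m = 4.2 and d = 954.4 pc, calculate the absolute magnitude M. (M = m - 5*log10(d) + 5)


M = m - 5*log10(d) + 5 = 4.2 - 5*log10(954.4) + 5 = -5.6987

-5.6987


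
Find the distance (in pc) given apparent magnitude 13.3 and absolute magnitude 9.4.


d = 10^((m - M + 5)/5) = 10^((13.3 - 9.4 + 5)/5) = 60.256

60.256 pc


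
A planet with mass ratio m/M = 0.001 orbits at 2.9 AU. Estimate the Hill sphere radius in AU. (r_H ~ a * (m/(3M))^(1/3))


r_H = a * (m/3M)^(1/3) = 2.9 * (0.001/3)^(1/3) = 0.2011

0.2011 AU


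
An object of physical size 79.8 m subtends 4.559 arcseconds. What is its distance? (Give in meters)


D = size / theta_rad, theta_rad = 4.559 * pi/(180*3600) = 2.210e-05, D = 3.610e+06

3.610e+06 m


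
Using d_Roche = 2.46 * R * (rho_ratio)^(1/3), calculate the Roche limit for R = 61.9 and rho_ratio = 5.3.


d_Roche = 2.46 * 61.9 * 5.3^(1/3) = 265.4918

265.4918


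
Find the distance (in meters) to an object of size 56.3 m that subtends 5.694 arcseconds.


D = size / theta_rad, theta_rad = 5.694 * pi/(180*3600) = 2.761e-05, D = 2.039e+06

2.039e+06 m


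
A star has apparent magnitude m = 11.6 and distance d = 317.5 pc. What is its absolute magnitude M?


M = m - 5*log10(d) + 5 = 11.6 - 5*log10(317.5) + 5 = 4.0913

4.0913


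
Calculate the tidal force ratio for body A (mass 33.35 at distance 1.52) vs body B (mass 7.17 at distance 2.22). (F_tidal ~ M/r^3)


Ratio = (M1/r1^3) / (M2/r2^3) = (33.35/1.52^3) / (7.17/2.22^3) = 14.4912

14.4912


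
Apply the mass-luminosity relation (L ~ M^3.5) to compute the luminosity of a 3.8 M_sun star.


L/L_sun = (M/M_sun)^3.5 = 3.8^3.5 = 106.9652

106.9652 L_sun


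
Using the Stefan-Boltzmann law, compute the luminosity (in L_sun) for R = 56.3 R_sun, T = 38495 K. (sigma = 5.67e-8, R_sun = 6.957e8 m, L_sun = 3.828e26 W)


R = 56.3 * 6.957e8 m = 3.916791e+10 m. L = 4*pi*R^2*sigma*T^4 = 4*pi*(3.916791e+10)^2 * 5.67e-8 * 38495^4 = 2.400330343e+33 W. L/L_sun = 2.400330343e+33 / 3.828e26 = 6.270e+06

6.270e+06 L_sun


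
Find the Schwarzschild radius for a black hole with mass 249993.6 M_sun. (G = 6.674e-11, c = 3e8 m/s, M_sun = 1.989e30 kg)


M = 249993.6 * 1.989e30 kg = 4.972372704e+35 kg. rs = 2GM/c^2 = 2 * 6.674e-11 * 4.972372704e+35 / (3e8)^2 = 7.375e+08

7.375e+08 m


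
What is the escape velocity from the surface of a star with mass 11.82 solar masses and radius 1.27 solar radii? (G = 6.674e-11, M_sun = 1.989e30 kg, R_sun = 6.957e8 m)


M = 11.82 * 1.989e30 kg = 2.350998e+31 kg; R = 1.27 * 6.957e8 m = 8.83539e+08 m. v_esc = sqrt(2GM/R) = sqrt(2 * 6.674e-11 * 2.350998e+31 / 8.83539e+08) = 1.885e+06

1.885e+06 m/s


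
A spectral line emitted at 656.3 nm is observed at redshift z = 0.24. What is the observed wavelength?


lam_obs = lam_emit * (1 + z) = 656.3 * (1 + 0.24) = 813.812

813.812 nm


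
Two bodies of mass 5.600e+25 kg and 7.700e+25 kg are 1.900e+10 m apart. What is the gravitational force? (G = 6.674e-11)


F = G*m1*m2/r^2 = 6.674e-11 * 5.600e+25 * 7.700e+25 / (1.900e+10)^2 = 6.674e-11 * 4.312e+51 / 3.610e+20 = 7.972e+20

7.972e+20 N


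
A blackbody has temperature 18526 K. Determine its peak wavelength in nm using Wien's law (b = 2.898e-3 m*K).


lam_max = b / T = 2.898e-3 / 18526 = 1.564e-07 m = 156.4288 nm

156.4288 nm


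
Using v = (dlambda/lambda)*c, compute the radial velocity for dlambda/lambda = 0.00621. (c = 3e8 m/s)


v = (dlambda/lambda) * c = 0.00621 * 3e8 = 1.863e+06

1.863e+06 m/s


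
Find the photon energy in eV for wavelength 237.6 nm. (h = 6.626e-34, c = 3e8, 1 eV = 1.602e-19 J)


E = hc/lambda = 6.626e-34 * 3e8 / 2.376e-07 = 8.366e-19 J = 5.2223 eV

5.2223 eV


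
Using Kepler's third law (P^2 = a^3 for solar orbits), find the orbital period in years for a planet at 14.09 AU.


P = a^(3/2) = 14.09^1.5 = 52.8891

52.8891 years


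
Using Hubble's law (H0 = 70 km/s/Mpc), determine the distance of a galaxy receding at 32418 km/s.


d = v / H0 = 32418 / 70 = 463.1143

463.1143 Mpc


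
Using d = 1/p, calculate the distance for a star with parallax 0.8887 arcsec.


d = 1/p = 1/0.8887 = 1.1252

1.1252 pc


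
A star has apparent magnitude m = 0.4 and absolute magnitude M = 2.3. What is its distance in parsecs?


d = 10^((m - M + 5)/5) = 10^((0.4 - 2.3 + 5)/5) = 4.1687

4.1687 pc


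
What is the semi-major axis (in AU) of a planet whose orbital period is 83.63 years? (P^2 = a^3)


a = P^(2/3) = 83.63^(2/3) = 19.1238

19.1238 AU


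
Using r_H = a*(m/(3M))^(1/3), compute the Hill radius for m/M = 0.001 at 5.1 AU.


r_H = a * (m/3M)^(1/3) = 5.1 * (0.001/3)^(1/3) = 0.3536

0.3536 AU


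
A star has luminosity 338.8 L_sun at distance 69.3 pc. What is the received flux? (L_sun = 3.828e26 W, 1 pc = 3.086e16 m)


F = L / (4*pi*d^2) = 1.297e+29 / (4*pi*(2.139e+18)^2) = 2.257e-09

2.257e-09 W/m^2


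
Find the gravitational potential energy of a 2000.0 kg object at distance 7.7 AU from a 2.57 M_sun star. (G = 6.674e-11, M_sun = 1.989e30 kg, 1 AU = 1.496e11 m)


M = 2.57 * 1.989e30 kg = 5.11173e+30 kg; r = 7.7 AU * 1.496e11 m/AU = 1.15192e+12 m. U = -GM*m/r = -(6.674e-11 * 5.11173e+30 * 2000.0) / 1.15192e+12 = -5.923e+11

-5.923e+11 J


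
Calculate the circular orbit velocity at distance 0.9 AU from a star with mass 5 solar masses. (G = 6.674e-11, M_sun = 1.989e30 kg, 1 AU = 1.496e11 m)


v = sqrt(GM/r) = sqrt(6.674e-11 * 9.945e+30 / 1.346e+11) = 70211.531

70211.531 m/s


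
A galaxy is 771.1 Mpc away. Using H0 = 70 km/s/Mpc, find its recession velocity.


v = H0 * d = 70 * 771.1 = 53977.0

53977.0 km/s


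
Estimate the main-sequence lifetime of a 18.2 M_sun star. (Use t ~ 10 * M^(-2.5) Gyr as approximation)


t = 10 * M^(-2.5) = 10 * 18.2^(-2.5) = 0.0071

0.0071 Gyr


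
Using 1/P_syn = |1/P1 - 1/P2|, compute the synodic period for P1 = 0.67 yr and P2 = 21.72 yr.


1/P_syn = |1/P1 - 1/P2| = |1/0.67 - 1/21.72| => P_syn = 0.6913

0.6913 years


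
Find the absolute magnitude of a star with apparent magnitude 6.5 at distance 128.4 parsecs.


M = m - 5*log10(d) + 5 = 6.5 - 5*log10(128.4) + 5 = 0.9572

0.9572


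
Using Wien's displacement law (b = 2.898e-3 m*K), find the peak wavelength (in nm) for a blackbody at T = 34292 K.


lam_max = b / T = 2.898e-3 / 34292 = 8.451e-08 m = 84.5095 nm

84.5095 nm


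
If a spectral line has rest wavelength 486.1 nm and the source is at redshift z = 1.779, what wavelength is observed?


lam_obs = lam_emit * (1 + z) = 486.1 * (1 + 1.779) = 1350.8719

1350.8719 nm


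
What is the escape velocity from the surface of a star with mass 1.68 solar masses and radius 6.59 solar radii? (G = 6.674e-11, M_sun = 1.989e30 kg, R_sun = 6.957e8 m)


M = 1.68 * 1.989e30 kg = 3.34152e+30 kg; R = 6.59 * 6.957e8 m = 4.584663e+09 m. v_esc = sqrt(2GM/R) = sqrt(2 * 6.674e-11 * 3.34152e+30 / 4.584663e+09) = 311907.9343

311907.9343 m/s


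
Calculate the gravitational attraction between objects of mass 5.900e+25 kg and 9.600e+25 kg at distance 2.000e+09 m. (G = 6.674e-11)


F = G*m1*m2/r^2 = 6.674e-11 * 5.900e+25 * 9.600e+25 / (2.000e+09)^2 = 6.674e-11 * 5.664e+51 / 4.000e+18 = 9.450e+22

9.450e+22 N


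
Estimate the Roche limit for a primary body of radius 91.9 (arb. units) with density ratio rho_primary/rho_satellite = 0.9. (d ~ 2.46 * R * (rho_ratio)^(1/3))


d_Roche = 2.46 * 91.9 * 0.9^(1/3) = 218.272

218.272


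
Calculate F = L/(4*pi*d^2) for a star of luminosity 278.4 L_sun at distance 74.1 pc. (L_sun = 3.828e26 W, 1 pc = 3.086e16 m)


F = L / (4*pi*d^2) = 1.066e+29 / (4*pi*(2.287e+18)^2) = 1.622e-09

1.622e-09 W/m^2


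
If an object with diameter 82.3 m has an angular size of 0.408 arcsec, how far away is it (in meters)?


D = size / theta_rad, theta_rad = 0.408 * pi/(180*3600) = 1.978e-06, D = 4.161e+07

4.161e+07 m


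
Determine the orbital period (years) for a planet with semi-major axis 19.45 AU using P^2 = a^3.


P = a^(3/2) = 19.45^1.5 = 85.7787

85.7787 years


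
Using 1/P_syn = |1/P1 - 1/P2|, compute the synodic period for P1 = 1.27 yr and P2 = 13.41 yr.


1/P_syn = |1/P1 - 1/P2| = |1/1.27 - 1/13.41| => P_syn = 1.4029

1.4029 years


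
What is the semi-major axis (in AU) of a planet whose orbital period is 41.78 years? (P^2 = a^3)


a = P^(2/3) = 41.78^(2/3) = 12.0405

12.0405 AU


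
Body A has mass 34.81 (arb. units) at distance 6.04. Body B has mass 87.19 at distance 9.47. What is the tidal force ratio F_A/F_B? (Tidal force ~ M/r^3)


Ratio = (M1/r1^3) / (M2/r2^3) = (34.81/6.04^3) / (87.19/9.47^3) = 1.5388

1.5388


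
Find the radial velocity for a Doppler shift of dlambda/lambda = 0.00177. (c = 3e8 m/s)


v = (dlambda/lambda) * c = 0.00177 * 3e8 = 531000.0

531000.0 m/s


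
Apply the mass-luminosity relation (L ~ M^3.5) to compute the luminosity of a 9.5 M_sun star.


L/L_sun = (M/M_sun)^3.5 = 9.5^3.5 = 2642.6072

2642.6072 L_sun


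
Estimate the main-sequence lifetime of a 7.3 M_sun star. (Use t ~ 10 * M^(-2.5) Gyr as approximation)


t = 10 * M^(-2.5) = 10 * 7.3^(-2.5) = 0.0695

0.0695 Gyr


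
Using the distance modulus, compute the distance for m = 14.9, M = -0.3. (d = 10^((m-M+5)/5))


d = 10^((m - M + 5)/5) = 10^((14.9 - -0.3 + 5)/5) = 10964.782

10964.782 pc


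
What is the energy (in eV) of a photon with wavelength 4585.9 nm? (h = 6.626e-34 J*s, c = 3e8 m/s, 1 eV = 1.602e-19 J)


E = hc/lambda = 6.626e-34 * 3e8 / 4.586e-06 = 4.335e-20 J = 0.2706 eV

0.2706 eV


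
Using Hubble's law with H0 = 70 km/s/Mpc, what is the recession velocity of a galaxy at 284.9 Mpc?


v = H0 * d = 70 * 284.9 = 19943.0

19943.0 km/s


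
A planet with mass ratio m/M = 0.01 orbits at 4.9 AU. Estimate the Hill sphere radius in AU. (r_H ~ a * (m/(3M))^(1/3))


r_H = a * (m/3M)^(1/3) = 4.9 * (0.01/3)^(1/3) = 0.732

0.732 AU


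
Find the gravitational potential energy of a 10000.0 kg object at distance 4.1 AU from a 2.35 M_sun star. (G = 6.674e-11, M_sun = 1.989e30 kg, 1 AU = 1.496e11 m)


M = 2.35 * 1.989e30 kg = 4.67415e+30 kg; r = 4.1 AU * 1.496e11 m/AU = 6.1336e+11 m. U = -GM*m/r = -(6.674e-11 * 4.67415e+30 * 10000.0) / 6.1336e+11 = -5.086e+12

-5.086e+12 J


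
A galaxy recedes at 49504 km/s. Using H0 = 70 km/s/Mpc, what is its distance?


d = v / H0 = 49504 / 70 = 707.2

707.2 Mpc


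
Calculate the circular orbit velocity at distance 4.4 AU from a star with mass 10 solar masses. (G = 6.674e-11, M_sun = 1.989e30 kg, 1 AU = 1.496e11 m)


v = sqrt(GM/r) = sqrt(6.674e-11 * 1.989e+31 / 6.582e+11) = 44907.4461

44907.4461 m/s


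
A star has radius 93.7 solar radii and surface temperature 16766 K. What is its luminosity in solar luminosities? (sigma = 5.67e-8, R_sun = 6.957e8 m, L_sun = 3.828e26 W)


R = 93.7 * 6.957e8 m = 6.518709e+10 m. L = 4*pi*R^2*sigma*T^4 = 4*pi*(6.518709e+10)^2 * 5.67e-8 * 16766^4 = 2.392400909e+32 W. L/L_sun = 2.392400909e+32 / 3.828e26 = 624974.1141

624974.1141 L_sun


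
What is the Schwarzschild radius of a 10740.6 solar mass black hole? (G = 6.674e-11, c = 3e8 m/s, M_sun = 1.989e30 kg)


M = 10740.6 * 1.989e30 kg = 2.13630534e+34 kg. rs = 2GM/c^2 = 2 * 6.674e-11 * 2.13630534e+34 / (3e8)^2 = 3.168e+07

3.168e+07 m


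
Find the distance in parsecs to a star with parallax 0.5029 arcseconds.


d = 1/p = 1/0.5029 = 1.9885

1.9885 pc


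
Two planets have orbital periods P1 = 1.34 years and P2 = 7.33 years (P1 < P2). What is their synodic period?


1/P_syn = |1/P1 - 1/P2| = |1/1.34 - 1/7.33| => P_syn = 1.6398

1.6398 years


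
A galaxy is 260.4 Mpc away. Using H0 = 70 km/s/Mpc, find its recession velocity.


v = H0 * d = 70 * 260.4 = 18228.0

18228.0 km/s


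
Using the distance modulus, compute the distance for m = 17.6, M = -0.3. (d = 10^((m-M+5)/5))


d = 10^((m - M + 5)/5) = 10^((17.6 - -0.3 + 5)/5) = 38018.9396

38018.9396 pc


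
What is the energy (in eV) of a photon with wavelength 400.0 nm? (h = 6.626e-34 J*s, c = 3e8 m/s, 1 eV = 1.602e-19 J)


E = hc/lambda = 6.626e-34 * 3e8 / 4.000e-07 = 4.969e-19 J = 3.1021 eV

3.1021 eV


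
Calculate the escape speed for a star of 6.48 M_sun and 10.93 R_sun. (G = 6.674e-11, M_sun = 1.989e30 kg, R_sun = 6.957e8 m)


M = 6.48 * 1.989e30 kg = 1.288872e+31 kg; R = 10.93 * 6.957e8 m = 7.604001e+09 m. v_esc = sqrt(2GM/R) = sqrt(2 * 6.674e-11 * 1.288872e+31 / 7.604001e+09) = 475654.8297

475654.8297 m/s


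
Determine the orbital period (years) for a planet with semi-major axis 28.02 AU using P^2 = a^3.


P = a^(3/2) = 28.02^1.5 = 148.3208

148.3208 years


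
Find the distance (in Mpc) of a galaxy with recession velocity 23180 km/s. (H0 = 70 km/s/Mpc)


d = v / H0 = 23180 / 70 = 331.1429

331.1429 Mpc


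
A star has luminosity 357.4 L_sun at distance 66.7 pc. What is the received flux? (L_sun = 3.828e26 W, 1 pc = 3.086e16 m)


F = L / (4*pi*d^2) = 1.368e+29 / (4*pi*(2.058e+18)^2) = 2.570e-09

2.570e-09 W/m^2


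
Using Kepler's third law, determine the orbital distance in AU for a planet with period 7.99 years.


a = P^(2/3) = 7.99^(2/3) = 3.9967

3.9967 AU


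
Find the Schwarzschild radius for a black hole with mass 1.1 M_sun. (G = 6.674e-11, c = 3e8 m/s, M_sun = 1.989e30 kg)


M = 1.1 * 1.989e30 kg = 2.1879e+30 kg. rs = 2GM/c^2 = 2 * 6.674e-11 * 2.1879e+30 / (3e8)^2 = 3244.8988

3244.8988 m


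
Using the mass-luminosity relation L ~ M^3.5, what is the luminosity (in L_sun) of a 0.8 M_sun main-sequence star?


L/L_sun = (M/M_sun)^3.5 = 0.8^3.5 = 0.4579

0.4579 L_sun


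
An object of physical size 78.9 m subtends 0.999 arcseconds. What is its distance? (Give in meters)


D = size / theta_rad, theta_rad = 0.999 * pi/(180*3600) = 4.843e-06, D = 1.629e+07

1.629e+07 m


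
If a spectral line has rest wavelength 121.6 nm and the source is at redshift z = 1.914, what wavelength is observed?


lam_obs = lam_emit * (1 + z) = 121.6 * (1 + 1.914) = 354.3424

354.3424 nm


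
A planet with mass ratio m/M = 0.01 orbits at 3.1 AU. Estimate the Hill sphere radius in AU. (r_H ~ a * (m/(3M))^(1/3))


r_H = a * (m/3M)^(1/3) = 3.1 * (0.01/3)^(1/3) = 0.4631

0.4631 AU


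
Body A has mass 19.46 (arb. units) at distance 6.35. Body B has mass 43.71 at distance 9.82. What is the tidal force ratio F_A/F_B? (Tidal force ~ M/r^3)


Ratio = (M1/r1^3) / (M2/r2^3) = (19.46/6.35^3) / (43.71/9.82^3) = 1.6466

1.6466


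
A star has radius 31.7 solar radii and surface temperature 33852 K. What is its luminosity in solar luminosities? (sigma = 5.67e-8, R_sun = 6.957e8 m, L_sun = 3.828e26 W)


R = 31.7 * 6.957e8 m = 2.205369e+10 m. L = 4*pi*R^2*sigma*T^4 = 4*pi*(2.205369e+10)^2 * 5.67e-8 * 33852^4 = 4.550852744e+32 W. L/L_sun = 4.550852744e+32 / 3.828e26 = 1.189e+06

1.189e+06 L_sun


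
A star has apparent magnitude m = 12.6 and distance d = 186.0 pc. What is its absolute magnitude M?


M = m - 5*log10(d) + 5 = 12.6 - 5*log10(186.0) + 5 = 6.2524

6.2524


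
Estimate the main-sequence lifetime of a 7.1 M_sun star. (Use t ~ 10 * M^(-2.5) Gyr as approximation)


t = 10 * M^(-2.5) = 10 * 7.1^(-2.5) = 0.0744

0.0744 Gyr


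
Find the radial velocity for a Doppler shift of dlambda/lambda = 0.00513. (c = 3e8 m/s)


v = (dlambda/lambda) * c = 0.00513 * 3e8 = 1.539e+06

1.539e+06 m/s


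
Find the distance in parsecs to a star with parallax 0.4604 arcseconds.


d = 1/p = 1/0.4604 = 2.172

2.172 pc


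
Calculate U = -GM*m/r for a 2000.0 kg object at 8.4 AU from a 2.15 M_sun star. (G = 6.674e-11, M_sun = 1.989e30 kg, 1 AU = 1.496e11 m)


M = 2.15 * 1.989e30 kg = 4.27635e+30 kg; r = 8.4 AU * 1.496e11 m/AU = 1.25664e+12 m. U = -GM*m/r = -(6.674e-11 * 4.27635e+30 * 2000.0) / 1.25664e+12 = -4.542e+11

-4.542e+11 J


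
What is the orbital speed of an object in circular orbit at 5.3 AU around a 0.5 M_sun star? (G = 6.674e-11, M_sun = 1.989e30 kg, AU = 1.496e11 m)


v = sqrt(GM/r) = sqrt(6.674e-11 * 9.945e+29 / 7.929e+11) = 9149.3821

9149.3821 m/s


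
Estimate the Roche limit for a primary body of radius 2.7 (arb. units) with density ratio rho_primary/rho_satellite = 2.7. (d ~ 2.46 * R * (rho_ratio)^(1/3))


d_Roche = 2.46 * 2.7 * 2.7^(1/3) = 9.2488

9.2488


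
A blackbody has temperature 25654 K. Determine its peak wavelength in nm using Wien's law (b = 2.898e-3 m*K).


lam_max = b / T = 2.898e-3 / 25654 = 1.130e-07 m = 112.9648 nm

112.9648 nm


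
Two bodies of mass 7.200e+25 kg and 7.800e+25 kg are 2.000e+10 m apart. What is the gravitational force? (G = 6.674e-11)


F = G*m1*m2/r^2 = 6.674e-11 * 7.200e+25 * 7.800e+25 / (2.000e+10)^2 = 6.674e-11 * 5.616e+51 / 4.000e+20 = 9.370e+20

9.370e+20 N


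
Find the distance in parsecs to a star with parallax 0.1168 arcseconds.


d = 1/p = 1/0.1168 = 8.5616

8.5616 pc


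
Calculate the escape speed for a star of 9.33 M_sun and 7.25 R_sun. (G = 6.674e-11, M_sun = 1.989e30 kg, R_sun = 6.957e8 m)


M = 9.33 * 1.989e30 kg = 1.855737e+31 kg; R = 7.25 * 6.957e8 m = 5.043825e+09 m. v_esc = sqrt(2GM/R) = sqrt(2 * 6.674e-11 * 1.855737e+31 / 5.043825e+09) = 700787.4367

700787.4367 m/s


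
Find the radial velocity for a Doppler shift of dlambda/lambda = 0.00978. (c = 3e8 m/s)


v = (dlambda/lambda) * c = 0.00978 * 3e8 = 2.934e+06

2.934e+06 m/s


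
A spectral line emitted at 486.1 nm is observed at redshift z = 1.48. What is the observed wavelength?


lam_obs = lam_emit * (1 + z) = 486.1 * (1 + 1.48) = 1205.528

1205.528 nm


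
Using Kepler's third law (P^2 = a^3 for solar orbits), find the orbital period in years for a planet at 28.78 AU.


P = a^(3/2) = 28.78^1.5 = 154.396

154.396 years


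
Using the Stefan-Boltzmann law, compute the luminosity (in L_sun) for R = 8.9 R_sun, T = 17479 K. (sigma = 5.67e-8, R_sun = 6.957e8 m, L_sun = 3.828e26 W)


R = 8.9 * 6.957e8 m = 6.19173e+09 m. L = 4*pi*R^2*sigma*T^4 = 4*pi*(6.19173e+09)^2 * 5.67e-8 * 17479^4 = 2.549665881e+30 W. L/L_sun = 2.549665881e+30 / 3.828e26 = 6660.5692

6660.5692 L_sun


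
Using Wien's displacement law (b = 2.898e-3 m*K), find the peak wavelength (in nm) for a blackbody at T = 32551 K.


lam_max = b / T = 2.898e-3 / 32551 = 8.903e-08 m = 89.0295 nm

89.0295 nm


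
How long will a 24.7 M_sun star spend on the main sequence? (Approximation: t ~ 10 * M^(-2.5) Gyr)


t = 10 * M^(-2.5) = 10 * 24.7^(-2.5) = 0.0033

0.0033 Gyr


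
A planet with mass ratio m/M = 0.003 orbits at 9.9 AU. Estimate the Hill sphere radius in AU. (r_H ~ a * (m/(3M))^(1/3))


r_H = a * (m/3M)^(1/3) = 9.9 * (0.003/3)^(1/3) = 0.99

0.99 AU


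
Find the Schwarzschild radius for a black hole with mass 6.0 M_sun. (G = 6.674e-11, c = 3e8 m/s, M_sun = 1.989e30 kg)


M = 6.0 * 1.989e30 kg = 1.1934e+31 kg. rs = 2GM/c^2 = 2 * 6.674e-11 * 1.1934e+31 / (3e8)^2 = 17699.448

17699.448 m


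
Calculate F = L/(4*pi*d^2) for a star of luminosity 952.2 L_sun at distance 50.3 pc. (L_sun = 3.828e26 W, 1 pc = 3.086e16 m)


F = L / (4*pi*d^2) = 3.645e+29 / (4*pi*(1.552e+18)^2) = 1.204e-08

1.204e-08 W/m^2


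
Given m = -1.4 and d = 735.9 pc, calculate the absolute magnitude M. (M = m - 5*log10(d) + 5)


M = m - 5*log10(d) + 5 = -1.4 - 5*log10(735.9) + 5 = -10.7341

-10.7341


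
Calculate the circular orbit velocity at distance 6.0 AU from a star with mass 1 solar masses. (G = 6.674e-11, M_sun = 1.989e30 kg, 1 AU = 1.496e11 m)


v = sqrt(GM/r) = sqrt(6.674e-11 * 1.989e+30 / 8.976e+11) = 12160.9939

12160.9939 m/s


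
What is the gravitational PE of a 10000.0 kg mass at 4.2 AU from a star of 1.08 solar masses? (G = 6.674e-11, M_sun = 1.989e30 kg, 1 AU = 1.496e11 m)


M = 1.08 * 1.989e30 kg = 2.14812e+30 kg; r = 4.2 AU * 1.496e11 m/AU = 6.2832e+11 m. U = -GM*m/r = -(6.674e-11 * 2.14812e+30 * 10000.0) / 6.2832e+11 = -2.282e+12

-2.282e+12 J


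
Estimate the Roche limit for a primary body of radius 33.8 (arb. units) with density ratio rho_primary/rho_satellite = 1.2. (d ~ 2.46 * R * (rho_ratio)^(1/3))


d_Roche = 2.46 * 33.8 * 1.2^(1/3) = 88.3579

88.3579


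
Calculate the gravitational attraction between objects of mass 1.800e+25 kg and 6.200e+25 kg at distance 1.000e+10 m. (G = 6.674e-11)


F = G*m1*m2/r^2 = 6.674e-11 * 1.800e+25 * 6.200e+25 / (1.000e+10)^2 = 6.674e-11 * 1.116e+51 / 1.000e+20 = 7.448e+20

7.448e+20 N
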